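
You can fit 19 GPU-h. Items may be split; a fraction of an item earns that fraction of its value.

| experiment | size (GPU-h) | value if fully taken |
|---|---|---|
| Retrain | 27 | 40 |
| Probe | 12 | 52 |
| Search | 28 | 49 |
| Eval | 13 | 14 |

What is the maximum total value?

64.25

Best value per unit of size first: Probe 52/12≈4.33, Search 49/28≈1.75, Retrain 40/27≈1.48, Eval 14/13≈1.08.
Probe: take in full, 12 GPU-h for value 52 — 7 left.
7 GPU-h left: a 7/28 share of Search gives 49×7/28 = 12.25.
Total value = 64.25.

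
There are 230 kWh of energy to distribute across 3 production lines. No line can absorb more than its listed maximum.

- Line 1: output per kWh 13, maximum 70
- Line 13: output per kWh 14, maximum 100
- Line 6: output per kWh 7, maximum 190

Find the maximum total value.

Order the production lines by output per kWh: Line 13 14 > Line 1 13 > Line 6 7.
Line 13 takes 100 to reach its cap of 100 ; 130 left.
Line 1: +70 to 70 (cap) ; 60 left.
Line 6 has room for 190 but only 60 remain, so it gets 60.
Total = 13×70 + 14×100 + 7×60 = 2730.

2730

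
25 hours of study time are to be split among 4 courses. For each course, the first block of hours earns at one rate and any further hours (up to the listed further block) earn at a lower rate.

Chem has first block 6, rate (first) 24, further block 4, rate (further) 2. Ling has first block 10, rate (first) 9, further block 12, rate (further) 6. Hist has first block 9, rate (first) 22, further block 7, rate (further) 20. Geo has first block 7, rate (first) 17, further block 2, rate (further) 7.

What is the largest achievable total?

533

Treat each block as its own option and order by rate: Chem/first 24 > Hist/first 22 > Hist/second 20 > Geo/first 17 > Ling/first 9 > Geo/second 7 > Ling/second 6 > Chem/second 2.
Chem/first (24): +6 — 19 left.
Hist/first (22): +9 — 10 left.
Hist/second (20): +7 — 3 left.
3 remain; put them into Geo first at 17.
Total = 24×6 + 22×9 + 20×7 + 17×3 = 533.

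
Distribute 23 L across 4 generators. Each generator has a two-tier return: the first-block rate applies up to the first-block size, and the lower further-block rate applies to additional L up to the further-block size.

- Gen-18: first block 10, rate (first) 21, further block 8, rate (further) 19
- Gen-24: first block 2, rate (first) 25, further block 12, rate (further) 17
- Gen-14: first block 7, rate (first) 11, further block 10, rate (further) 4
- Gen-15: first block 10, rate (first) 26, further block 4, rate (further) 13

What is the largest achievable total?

Order all 8 blocks by rate: Gen-15/tier1 26 > Gen-24/tier1 25 > Gen-18/tier1 21 > Gen-18/tier2 19 > Gen-24/tier2 17 > Gen-15/tier2 13 > Gen-14/tier1 11 > Gen-14/tier2 4.
Fill Gen-15 tier1 block (10 at 26) ; 13 left.
Fill Gen-24 tier1 block (2 at 25) ; 11 left.
Fill Gen-18 tier1 block (10 at 21) ; 1 left.
Gen-18 tier2 at 19: only 1 left, fill 1.
Total = 26×10 + 25×2 + 21×10 + 19×1 = 539.

539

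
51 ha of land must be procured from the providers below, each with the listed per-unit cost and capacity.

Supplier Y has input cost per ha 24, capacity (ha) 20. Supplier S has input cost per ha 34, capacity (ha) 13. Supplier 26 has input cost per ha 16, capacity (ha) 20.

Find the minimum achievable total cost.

1174

Cheapest first:
Supplier 26 at 16: take all 20 ha — 31 still needed.
Take 20 from Supplier Y at 24 — need 11 more.
Supplier S (34): take the remaining 11 — done.
Cost = 20×16 + 20×24 + 11×34 = 1174.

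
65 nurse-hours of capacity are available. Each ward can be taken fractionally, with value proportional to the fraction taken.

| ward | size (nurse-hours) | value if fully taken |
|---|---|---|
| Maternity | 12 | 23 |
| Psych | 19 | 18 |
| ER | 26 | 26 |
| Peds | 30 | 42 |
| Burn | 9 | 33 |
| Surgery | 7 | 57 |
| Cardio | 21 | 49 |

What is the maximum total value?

Rank by value-to-size ratio: Surgery 57/7≈8.14, Burn 33/9≈3.67, Cardio 49/21≈2.33, Maternity 23/12≈1.92, Peds 42/30≈1.4, ER 26/26≈1, Psych 18/19≈0.947.
Take all of Surgery (7 nurse-hours, value 57) → 58 nurse-hours left.
Burn: take in full, 9 nurse-hours for value 33 → 49 left.
Cardio: take in full, 21 nurse-hours for value 49 → 28 left.
All 12 nurse-hours of Maternity fit (value 23) → 16 remain.
Only 16 nurse-hours remain; take 16/30 of Peds for value 42×16/30 = 22.4.
Total value = 184.4.

184.4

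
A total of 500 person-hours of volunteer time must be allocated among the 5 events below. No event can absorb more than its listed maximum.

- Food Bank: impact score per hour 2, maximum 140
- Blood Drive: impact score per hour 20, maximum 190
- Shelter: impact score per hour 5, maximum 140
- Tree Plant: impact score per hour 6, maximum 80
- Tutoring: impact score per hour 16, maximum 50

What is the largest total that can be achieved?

Order the events by impact score per hour: Blood Drive 20 > Tutoring 16 > Tree Plant 6 > Shelter 5 > Food Bank 2.
Blood Drive takes 190 to reach its cap of 190 — 310 left.
Give Tutoring 50 to hit its cap of 50 — 260 left.
Give Tree Plant 80 to hit its cap of 80 — 180 left.
Shelter: +140 to 140 (cap) — 40 left.
Food Bank has room for 140 but only 40 remain, so it gets 40.
Total = 2×40 + 20×190 + 5×140 + 6×80 + 16×50 = 5860.

5860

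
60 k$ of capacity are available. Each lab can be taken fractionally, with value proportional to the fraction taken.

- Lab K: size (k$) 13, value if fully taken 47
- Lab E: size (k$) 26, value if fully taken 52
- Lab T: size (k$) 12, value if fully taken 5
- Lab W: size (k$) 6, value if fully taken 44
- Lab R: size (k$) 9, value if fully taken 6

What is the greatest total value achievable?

Sort by value density: Lab W 44/6≈7.33, Lab K 47/13≈3.62, Lab E 52/26≈2, Lab R 6/9≈0.667, Lab T 5/12≈0.417.
Take all of Lab W (6 k$, value 44) — 54 k$ left.
Lab K: take in full, 13 k$ for value 47 — 41 left.
Lab E: take in full, 26 k$ for value 52 — 15 left.
Take all of Lab R (9 k$, value 6) — 6 k$ left.
Fill the last 6 k$ with part of Lab T: 6/12 of it earns 2.5.
Total value = 151.5.

151.5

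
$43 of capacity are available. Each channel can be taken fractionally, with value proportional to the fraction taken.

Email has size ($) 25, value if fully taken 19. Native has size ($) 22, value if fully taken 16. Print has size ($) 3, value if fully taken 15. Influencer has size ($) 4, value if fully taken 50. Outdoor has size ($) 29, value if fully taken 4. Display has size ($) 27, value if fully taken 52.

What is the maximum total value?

Rank by value-to-size ratio: Influencer 50/4≈12.5, Print 15/3≈5, Display 52/27≈1.93, Email 19/25≈0.76, Native 16/22≈0.727, Outdoor 4/29≈0.138.
Influencer: take in full, 4 $ for value 50 — 39 left.
All 3 $ of Print fit (value 15) — 36 remain.
All 27 $ of Display fit (value 52) — 9 remain.
9 $ left: a 9/25 share of Email gives 19×9/25 = 6.84.
Total value = 123.84.

123.84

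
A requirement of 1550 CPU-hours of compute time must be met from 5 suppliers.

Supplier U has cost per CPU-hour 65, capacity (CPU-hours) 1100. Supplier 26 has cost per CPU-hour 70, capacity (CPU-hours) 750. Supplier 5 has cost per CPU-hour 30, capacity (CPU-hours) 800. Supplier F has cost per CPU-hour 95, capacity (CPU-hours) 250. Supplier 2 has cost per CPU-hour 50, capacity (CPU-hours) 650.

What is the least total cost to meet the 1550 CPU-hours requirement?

Use suppliers in increasing cost order.
Supplier 5 (30): use full 800 → 750 CPU-hours to go.
Supplier 2 at 50: take all 650 CPU-hours → 100 still needed.
Take 100 from Supplier U at 65 to finish.
Supplier 26, Supplier F: unused.
Cost = 800×30 + 650×50 + 100×65 = 63000.

63000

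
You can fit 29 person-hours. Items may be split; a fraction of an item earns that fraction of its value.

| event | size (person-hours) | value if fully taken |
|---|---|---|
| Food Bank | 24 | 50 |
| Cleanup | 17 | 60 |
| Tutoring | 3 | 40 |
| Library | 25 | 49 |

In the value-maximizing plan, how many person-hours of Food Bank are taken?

Rank by value-to-size ratio: Tutoring 40/3≈13.3, Cleanup 60/17≈3.53, Food Bank 50/24≈2.08, Library 49/25≈1.96.
Take all of Tutoring (3 person-hours, value 40) — 26 person-hours left.
All 17 person-hours of Cleanup fit (value 60) — 9 remain.
Fill the last 9 person-hours with part of Food Bank: 9/24 of it earns 18.75.

9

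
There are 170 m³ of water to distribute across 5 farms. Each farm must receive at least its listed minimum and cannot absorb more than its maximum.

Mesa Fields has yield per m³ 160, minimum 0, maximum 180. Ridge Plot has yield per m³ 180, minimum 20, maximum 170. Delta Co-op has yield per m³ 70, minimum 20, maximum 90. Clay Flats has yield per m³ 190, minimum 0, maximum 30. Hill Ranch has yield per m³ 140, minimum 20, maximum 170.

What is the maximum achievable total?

Meeting every minimum uses 0+20+20+0+20 = 60 m³, leaving 110.
Highest yield per m³ first: Clay Flats 190 > Ridge Plot 180 > Mesa Fields 160 > Hill Ranch 140 > Delta Co-op 70.
Give Clay Flats 30 more to hit its cap of 30 ; 80 left.
Ridge Plot: +80 (room for 150) → 100. Pool exhausted.
Total = 180×100 + 70×20 + 190×30 + 140×20 = 27900.

27900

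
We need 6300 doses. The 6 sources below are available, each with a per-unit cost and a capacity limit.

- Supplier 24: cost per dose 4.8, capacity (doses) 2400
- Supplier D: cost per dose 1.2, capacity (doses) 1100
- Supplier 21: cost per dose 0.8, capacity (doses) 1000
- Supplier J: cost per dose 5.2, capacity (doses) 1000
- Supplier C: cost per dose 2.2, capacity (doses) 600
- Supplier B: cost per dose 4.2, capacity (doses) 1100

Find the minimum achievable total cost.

20100

Use sources in increasing cost order.
Take 1000 from Supplier 21 at 0.8 — need 5300 more.
Take 1100 from Supplier D at 1.2 — need 4200 more.
Take 600 from Supplier C at 2.2 — need 3600 more.
Supplier B (4.2): use full 1100 — 2500 doses to go.
Supplier 24 (4.8): use full 2400 — 100 doses to go.
Take 100 from Supplier J at 5.2 to finish.
Cost = 1000×0.8 + 1100×1.2 + 600×2.2 + 1100×4.2 + 2400×4.8 + 100×5.2 = 20100.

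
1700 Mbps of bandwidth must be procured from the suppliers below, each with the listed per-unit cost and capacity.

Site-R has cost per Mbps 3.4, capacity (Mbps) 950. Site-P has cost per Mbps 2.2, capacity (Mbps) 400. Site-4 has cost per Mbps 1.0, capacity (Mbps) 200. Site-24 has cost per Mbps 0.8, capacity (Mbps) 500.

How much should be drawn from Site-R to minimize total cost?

Cheapest first:
Take 500 from Site-24 at 0.8 → need 1200 more.
Site-4 (1.0): use full 200 → 1000 Mbps to go.
Site-P at 2.2: take all 400 Mbps → 600 still needed.
Site-R at 3.4: take 600 of its 950 → requirement met.

600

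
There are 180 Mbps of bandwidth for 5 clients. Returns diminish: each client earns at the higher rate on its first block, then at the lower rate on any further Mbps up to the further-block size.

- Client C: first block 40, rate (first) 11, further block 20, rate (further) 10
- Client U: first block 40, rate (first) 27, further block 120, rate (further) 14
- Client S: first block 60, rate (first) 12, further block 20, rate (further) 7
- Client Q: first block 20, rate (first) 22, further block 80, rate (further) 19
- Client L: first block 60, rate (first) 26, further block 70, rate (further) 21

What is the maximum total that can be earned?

Order all 10 blocks by rate: Client U/tier1 27 > Client L/tier1 26 > Client Q/tier1 22 > Client L/tier2 21 > Client Q/tier2 19 > Client U/tier2 14 > Client S/tier1 12 > Client C/tier1 11 > Client C/tier2 10 > Client S/tier2 7.
Client U tier1 at 27: fill all 40 — 140 left.
Client L/tier1 (26): +60 — 80 left.
Client Q/tier1 (22): +20 — 60 left.
Client L/tier2: +60 of 70 at 21; pool empty.
Total = 27×40 + 26×60 + 22×20 + 21×60 = 4340.

4340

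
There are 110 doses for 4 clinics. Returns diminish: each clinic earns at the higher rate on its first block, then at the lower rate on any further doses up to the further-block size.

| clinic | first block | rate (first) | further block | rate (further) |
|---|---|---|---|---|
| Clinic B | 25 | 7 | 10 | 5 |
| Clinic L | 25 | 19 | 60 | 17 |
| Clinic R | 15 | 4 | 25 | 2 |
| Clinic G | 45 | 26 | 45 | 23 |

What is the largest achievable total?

2585

Treat each block as its own option and order by rate: Clinic G/first 26 > Clinic G/second 23 > Clinic L/first 19 > Clinic L/second 17 > Clinic B/first 7 > Clinic B/second 5 > Clinic R/first 4 > Clinic R/second 2.
Fill Clinic G first block (45 at 26) — 65 left.
Clinic G/second (23): +45 — 20 left.
Clinic L/first: +20 of 25 at 19; pool empty.
Total = 26×45 + 23×45 + 19×20 = 2585.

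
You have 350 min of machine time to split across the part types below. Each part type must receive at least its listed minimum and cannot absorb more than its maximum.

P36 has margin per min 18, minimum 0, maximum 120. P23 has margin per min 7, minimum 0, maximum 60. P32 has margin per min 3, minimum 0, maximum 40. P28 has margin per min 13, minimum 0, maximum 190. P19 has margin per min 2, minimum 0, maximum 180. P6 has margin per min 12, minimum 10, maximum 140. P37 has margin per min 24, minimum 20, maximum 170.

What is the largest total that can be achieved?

Meeting every minimum uses 0+0+0+0+0+10+20 = 30 min, leaving 320.
Rank by margin per min: P37 24 > P36 18 > P28 13 > P6 12 > P23 7 > P32 3 > P19 2.
P37 takes 150 more to reach its cap of 170 — 170 left.
P36 takes 120 more to reach its cap of 120 — 50 left.
P28: +50 (room for 190) → 50. Pool exhausted.
Total = 18×120 + 13×50 + 12×10 + 24×170 = 7010.

7010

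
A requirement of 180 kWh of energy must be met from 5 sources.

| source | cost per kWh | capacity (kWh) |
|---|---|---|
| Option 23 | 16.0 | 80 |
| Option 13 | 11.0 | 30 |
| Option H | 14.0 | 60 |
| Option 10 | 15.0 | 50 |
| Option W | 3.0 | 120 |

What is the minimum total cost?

1110

Fill from the cheapest source first.
Option W at 3.0: take all 120 kWh ; 60 still needed.
Take 30 from Option 13 at 11.0 ; need 30 more.
Option H at 14.0: take 30 of its 60 ; requirement met.
Option 10, Option 23: unused.
Cost = 120×3.0 + 30×11.0 + 30×14.0 = 1110.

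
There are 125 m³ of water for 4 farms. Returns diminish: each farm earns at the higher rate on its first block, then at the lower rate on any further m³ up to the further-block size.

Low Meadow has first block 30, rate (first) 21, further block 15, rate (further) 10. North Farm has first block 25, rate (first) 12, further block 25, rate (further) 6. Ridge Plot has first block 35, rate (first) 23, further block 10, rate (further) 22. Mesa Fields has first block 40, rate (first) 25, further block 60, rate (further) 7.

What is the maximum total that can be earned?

Treat each block as its own option and order by rate: Mesa Fields/first 25 > Ridge Plot/first 23 > Ridge Plot/second 22 > Low Meadow/first 21 > North Farm/first 12 > Low Meadow/second 10 > Mesa Fields/second 7 > North Farm/second 6.
Mesa Fields first at 25: fill all 40 ; 85 left.
Ridge Plot first at 23: fill all 35 ; 50 left.
Ridge Plot second at 22: fill all 10 ; 40 left.
Low Meadow/first (21): +30 ; 10 left.
North Farm/first: +10 of 25 at 12; pool empty.
Total = 25×40 + 23×35 + 22×10 + 21×30 + 12×10 = 2775.

2775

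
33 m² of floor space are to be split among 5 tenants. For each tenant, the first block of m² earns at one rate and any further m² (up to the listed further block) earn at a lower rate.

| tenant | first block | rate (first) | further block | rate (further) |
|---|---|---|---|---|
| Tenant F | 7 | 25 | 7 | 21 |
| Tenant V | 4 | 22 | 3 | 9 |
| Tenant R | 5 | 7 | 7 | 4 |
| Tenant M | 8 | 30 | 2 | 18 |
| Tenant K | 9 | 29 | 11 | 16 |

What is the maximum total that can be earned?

869

Rank every tier by rate: Tenant M/T1 30 > Tenant K/T1 29 > Tenant F/T1 25 > Tenant V/T1 22 > Tenant F/T2 21 > Tenant M/T2 18 > Tenant K/T2 16 > Tenant V/T2 9 > Tenant R/T1 7 > Tenant R/T2 4.
Fill Tenant M T1 block (8 at 30) — 25 left.
Tenant K/T1 (29): +9 — 16 left.
Tenant F T1 at 25: fill all 7 — 9 left.
Tenant V T1 at 22: fill all 4 — 5 left.
5 remain; put them into Tenant F T2 at 21.
Total = 30×8 + 29×9 + 25×7 + 22×4 + 21×5 = 869.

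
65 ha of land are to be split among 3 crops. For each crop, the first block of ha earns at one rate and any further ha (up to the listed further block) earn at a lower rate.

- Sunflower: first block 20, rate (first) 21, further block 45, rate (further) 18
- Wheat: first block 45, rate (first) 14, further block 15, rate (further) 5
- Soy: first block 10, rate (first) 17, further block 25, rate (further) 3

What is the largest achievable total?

Order all 6 blocks by rate: Sunflower/first 21 > Sunflower/second 18 > Soy/first 17 > Wheat/first 14 > Wheat/second 5 > Soy/second 3.
Fill Sunflower first block (20 at 21) → 45 left.
Fill Sunflower second block (45 at 18) → 0 left.
Total = 21×20 + 18×45 = 1230.

1230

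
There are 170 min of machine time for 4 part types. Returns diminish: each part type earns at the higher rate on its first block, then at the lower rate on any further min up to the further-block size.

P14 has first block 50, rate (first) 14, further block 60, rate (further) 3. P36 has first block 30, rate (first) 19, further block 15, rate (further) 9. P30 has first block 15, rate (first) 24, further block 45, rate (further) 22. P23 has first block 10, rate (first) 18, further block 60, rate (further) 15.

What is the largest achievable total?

Order all 8 blocks by rate: P30/first 24 > P30/second 22 > P36/first 19 > P23/first 18 > P23/second 15 > P14/first 14 > P36/second 9 > P14/second 3.
Fill P30 first block (15 at 24) ; 155 left.
P30/second (22): +45 ; 110 left.
P36/first (19): +30 ; 80 left.
P23/first (18): +10 ; 70 left.
P23 second at 15: fill all 60 ; 10 left.
P14 first at 14: only 10 left, fill 10.
Total = 24×15 + 22×45 + 19×30 + 18×10 + 15×60 + 14×10 = 3140.

3140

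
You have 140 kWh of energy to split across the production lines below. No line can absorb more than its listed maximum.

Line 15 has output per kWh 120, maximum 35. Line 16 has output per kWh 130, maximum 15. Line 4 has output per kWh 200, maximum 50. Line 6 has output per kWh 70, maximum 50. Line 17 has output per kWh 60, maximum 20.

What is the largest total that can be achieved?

18950

Highest output per kWh first: Line 4 200 > Line 16 130 > Line 15 120 > Line 6 70 > Line 17 60.
Line 4 takes 50 to reach its cap of 50 — 90 left.
Line 16 takes 15 to reach its cap of 15 — 75 left.
Give Line 15 35 to hit its cap of 35 — 40 left.
Line 6 has room for 50 but only 40 remain, so it gets 40.
Total = 120×35 + 130×15 + 200×50 + 70×40 = 18950.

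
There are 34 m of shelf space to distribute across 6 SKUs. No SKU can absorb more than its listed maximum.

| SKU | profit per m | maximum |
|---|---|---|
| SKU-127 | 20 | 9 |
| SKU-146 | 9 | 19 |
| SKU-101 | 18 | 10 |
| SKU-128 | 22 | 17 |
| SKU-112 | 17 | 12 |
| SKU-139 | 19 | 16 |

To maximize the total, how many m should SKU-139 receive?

Rank by profit per m: SKU-128 22 > SKU-127 20 > SKU-139 19 > SKU-101 18 > SKU-112 17 > SKU-146 9.
SKU-128 takes 17 to reach its cap of 17 ; 17 left.
SKU-127 takes 9 to reach its cap of 9 ; 8 left.
Only 8 left; SKU-139 takes them to reach 8.

8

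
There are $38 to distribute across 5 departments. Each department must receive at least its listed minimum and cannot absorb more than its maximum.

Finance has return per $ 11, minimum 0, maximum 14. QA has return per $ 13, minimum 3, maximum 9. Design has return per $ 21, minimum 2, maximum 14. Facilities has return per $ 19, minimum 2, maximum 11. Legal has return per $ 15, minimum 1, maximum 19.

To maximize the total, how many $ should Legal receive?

Meeting every minimum uses 0+3+2+2+1 = 8 $, leaving 30.
Order the departments by return per $: Design 21 > Facilities 19 > Legal 15 > QA 13 > Finance 11.
Design takes 12 more to reach its cap of 14 ; 18 left.
Give Facilities 9 more to hit its cap of 11 ; 9 left.
Legal has room for 18 more but only 9 remain, so it gets 10.

10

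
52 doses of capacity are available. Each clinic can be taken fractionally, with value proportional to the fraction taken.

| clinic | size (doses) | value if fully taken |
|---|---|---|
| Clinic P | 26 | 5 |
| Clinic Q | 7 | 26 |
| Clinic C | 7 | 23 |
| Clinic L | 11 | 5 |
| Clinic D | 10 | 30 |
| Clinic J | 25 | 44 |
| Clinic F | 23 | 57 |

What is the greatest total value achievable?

Sort by value density: Clinic Q 26/7≈3.71, Clinic C 23/7≈3.29, Clinic D 30/10≈3, Clinic F 57/23≈2.48, Clinic J 44/25≈1.76, Clinic L 5/11≈0.455, Clinic P 5/26≈0.192.
All 7 doses of Clinic Q fit (value 26) ; 45 remain.
Clinic C: take in full, 7 doses for value 23 ; 38 left.
All 10 doses of Clinic D fit (value 30) ; 28 remain.
Clinic F: take in full, 23 doses for value 57 ; 5 left.
Only 5 doses remain; take 5/25 of Clinic J for value 44×5/25 = 8.8.
Total value = 144.8.

144.8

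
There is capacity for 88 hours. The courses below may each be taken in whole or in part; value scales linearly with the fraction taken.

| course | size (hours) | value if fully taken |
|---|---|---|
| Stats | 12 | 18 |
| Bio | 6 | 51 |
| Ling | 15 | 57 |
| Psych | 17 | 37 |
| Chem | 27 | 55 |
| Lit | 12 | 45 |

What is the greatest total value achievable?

261.5

Rank by value-to-size ratio: Bio 51/6≈8.5, Ling 57/15≈3.8, Lit 45/12≈3.75, Psych 37/17≈2.18, Chem 55/27≈2.04, Stats 18/12≈1.5.
All 6 hours of Bio fit (value 51) — 82 remain.
All 15 hours of Ling fit (value 57) — 67 remain.
All 12 hours of Lit fit (value 45) — 55 remain.
All 17 hours of Psych fit (value 37) — 38 remain.
All 27 hours of Chem fit (value 55) — 11 remain.
11 hours left: a 11/12 share of Stats gives 18×11/12 = 16.5.
Total value = 261.5.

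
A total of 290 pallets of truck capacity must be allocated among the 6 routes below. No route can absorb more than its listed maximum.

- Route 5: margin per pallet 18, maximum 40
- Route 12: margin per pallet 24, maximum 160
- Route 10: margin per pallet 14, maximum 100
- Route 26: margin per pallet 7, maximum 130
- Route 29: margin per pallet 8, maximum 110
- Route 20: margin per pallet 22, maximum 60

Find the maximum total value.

6300

Order the routes by margin per pallet: Route 12 24 > Route 20 22 > Route 5 18 > Route 10 14 > Route 29 8 > Route 26 7.
Give Route 12 160 to hit its cap of 160 ; 130 left.
Give Route 20 60 to hit its cap of 60 ; 70 left.
Route 5: +40 to 40 (cap) ; 30 left.
Route 10 has room for 100 but only 30 remain, so it gets 30.
Total = 18×40 + 24×160 + 14×30 + 22×60 = 6300.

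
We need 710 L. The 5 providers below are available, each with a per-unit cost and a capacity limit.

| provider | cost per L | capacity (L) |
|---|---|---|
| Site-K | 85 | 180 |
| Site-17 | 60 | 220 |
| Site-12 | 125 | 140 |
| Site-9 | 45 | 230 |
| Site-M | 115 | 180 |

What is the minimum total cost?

48050

Fill from the cheapest provider first.
Site-9 at 45: take all 230 L ; 480 still needed.
Take 220 from Site-17 at 60 ; need 260 more.
Take 180 from Site-K at 85 ; need 80 more.
Site-M (115): take the remaining 80 ; done.
Site-12: unused.
Cost = 230×45 + 220×60 + 180×85 + 80×115 = 48050.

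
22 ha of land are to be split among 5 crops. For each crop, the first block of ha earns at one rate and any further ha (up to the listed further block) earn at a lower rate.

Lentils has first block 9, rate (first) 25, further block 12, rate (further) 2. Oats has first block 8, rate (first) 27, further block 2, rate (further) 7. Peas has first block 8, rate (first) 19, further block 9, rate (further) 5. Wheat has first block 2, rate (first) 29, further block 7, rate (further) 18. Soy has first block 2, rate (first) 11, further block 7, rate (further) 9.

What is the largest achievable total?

556

Treat each block as its own option and order by rate: Wheat/first 29 > Oats/first 27 > Lentils/first 25 > Peas/first 19 > Wheat/second 18 > Soy/first 11 > Soy/second 9 > Oats/second 7 > Peas/second 5 > Lentils/second 2.
Fill Wheat first block (2 at 29) → 20 left.
Oats first at 27: fill all 8 → 12 left.
Lentils/first (25): +9 → 3 left.
Peas first at 19: only 3 left, fill 3.
Total = 29×2 + 27×8 + 25×9 + 19×3 = 556.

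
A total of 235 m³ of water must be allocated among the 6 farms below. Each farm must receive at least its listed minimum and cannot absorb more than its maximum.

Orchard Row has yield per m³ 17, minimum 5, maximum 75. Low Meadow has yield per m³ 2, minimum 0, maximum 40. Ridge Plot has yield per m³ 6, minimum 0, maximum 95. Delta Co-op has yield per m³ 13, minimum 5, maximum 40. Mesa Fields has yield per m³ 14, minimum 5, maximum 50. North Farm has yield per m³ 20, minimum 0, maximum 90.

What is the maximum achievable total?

4035

Meeting every minimum uses 5+0+0+5+5+0 = 15 m³, leaving 220.
Order the farms by yield per m³: North Farm 20 > Orchard Row 17 > Mesa Fields 14 > Delta Co-op 13 > Ridge Plot 6 > Low Meadow 2.
North Farm takes 90 more to reach its cap of 90 ; 130 left.
Give Orchard Row 70 more to hit its cap of 75 ; 60 left.
Give Mesa Fields 45 more to hit its cap of 50 ; 15 left.
Delta Co-op has room for 35 more but only 15 remain, so it gets 20.
Total = 17×75 + 13×20 + 14×50 + 20×90 = 4035.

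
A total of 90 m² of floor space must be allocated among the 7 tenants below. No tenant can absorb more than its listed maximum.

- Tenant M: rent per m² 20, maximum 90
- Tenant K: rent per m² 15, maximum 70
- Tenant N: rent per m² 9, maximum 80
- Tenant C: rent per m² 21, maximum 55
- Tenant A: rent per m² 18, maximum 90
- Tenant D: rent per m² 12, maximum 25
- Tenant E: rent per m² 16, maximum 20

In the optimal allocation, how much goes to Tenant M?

Order the tenants by rent per m²: Tenant C 21 > Tenant M 20 > Tenant A 18 > Tenant E 16 > Tenant K 15 > Tenant D 12 > Tenant N 9.
Give Tenant C 55 to hit its cap of 55 ; 35 left.
Tenant M: +35 (room for 90) → 35. Pool exhausted.

35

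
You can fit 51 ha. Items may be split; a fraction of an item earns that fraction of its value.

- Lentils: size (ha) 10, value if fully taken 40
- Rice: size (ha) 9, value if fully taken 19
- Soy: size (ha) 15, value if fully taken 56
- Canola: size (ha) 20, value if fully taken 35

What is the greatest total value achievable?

144.75

Rank by value-to-size ratio: Lentils 40/10≈4, Soy 56/15≈3.73, Rice 19/9≈2.11, Canola 35/20≈1.75.
Take all of Lentils (10 ha, value 40) — 41 ha left.
Take all of Soy (15 ha, value 56) — 26 ha left.
Take all of Rice (9 ha, value 19) — 17 ha left.
Fill the last 17 ha with part of Canola: 17/20 of it earns 29.75.
Total value = 144.75.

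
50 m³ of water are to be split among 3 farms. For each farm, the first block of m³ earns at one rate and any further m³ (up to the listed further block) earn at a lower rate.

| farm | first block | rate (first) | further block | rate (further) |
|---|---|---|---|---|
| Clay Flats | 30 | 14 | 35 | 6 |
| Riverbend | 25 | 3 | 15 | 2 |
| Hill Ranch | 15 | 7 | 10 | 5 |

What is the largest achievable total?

555

Rank every tier by rate: Clay Flats/tier1 14 > Hill Ranch/tier1 7 > Clay Flats/tier2 6 > Hill Ranch/tier2 5 > Riverbend/tier1 3 > Riverbend/tier2 2.
Fill Clay Flats tier1 block (30 at 14) — 20 left.
Hill Ranch tier1 at 7: fill all 15 — 5 left.
Clay Flats/tier2: +5 of 35 at 6; pool empty.
Total = 14×30 + 7×15 + 6×5 = 555.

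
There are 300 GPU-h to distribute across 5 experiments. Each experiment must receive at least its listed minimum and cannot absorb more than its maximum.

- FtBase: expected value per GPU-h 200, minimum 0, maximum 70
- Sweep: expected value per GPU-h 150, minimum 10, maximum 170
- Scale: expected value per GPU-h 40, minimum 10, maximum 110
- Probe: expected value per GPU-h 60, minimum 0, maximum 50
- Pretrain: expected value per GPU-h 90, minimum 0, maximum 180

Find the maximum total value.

44400

Meeting every minimum uses 0+10+10+0+0 = 20 GPU-h, leaving 280.
Order the experiments by expected value per GPU-h: FtBase 200 > Sweep 150 > Pretrain 90 > Probe 60 > Scale 40.
FtBase takes 70 more to reach its cap of 70 ; 210 left.
Sweep: +160 to 170 (cap) ; 50 left.
Pretrain: +50 (room for 180) → 50. Pool exhausted.
Total = 200×70 + 150×170 + 40×10 + 90×50 = 44400.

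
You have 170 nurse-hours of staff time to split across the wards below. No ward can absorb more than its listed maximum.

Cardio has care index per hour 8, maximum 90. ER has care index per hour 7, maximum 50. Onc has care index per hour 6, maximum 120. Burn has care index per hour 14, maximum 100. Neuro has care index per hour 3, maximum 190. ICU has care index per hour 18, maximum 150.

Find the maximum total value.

Highest care index per hour first: ICU 18 > Burn 14 > Cardio 8 > ER 7 > Onc 6 > Neuro 3.
ICU takes 150 to reach its cap of 150 ; 20 left.
Only 20 left; Burn takes them to reach 20.
Total = 14×20 + 18×150 = 2980.

2980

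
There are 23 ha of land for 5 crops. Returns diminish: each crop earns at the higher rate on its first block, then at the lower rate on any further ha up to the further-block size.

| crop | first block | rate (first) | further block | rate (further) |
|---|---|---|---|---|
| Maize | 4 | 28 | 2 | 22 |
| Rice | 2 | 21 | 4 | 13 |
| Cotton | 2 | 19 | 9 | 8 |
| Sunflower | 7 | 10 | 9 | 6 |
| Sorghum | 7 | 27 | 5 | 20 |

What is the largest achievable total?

538

Order all 10 blocks by rate: Maize/tier1 28 > Sorghum/tier1 27 > Maize/tier2 22 > Rice/tier1 21 > Sorghum/tier2 20 > Cotton/tier1 19 > Rice/tier2 13 > Sunflower/tier1 10 > Cotton/tier2 8 > Sunflower/tier2 6.
Fill Maize tier1 block (4 at 28) ; 19 left.
Sorghum/tier1 (27): +7 ; 12 left.
Maize tier2 at 22: fill all 2 ; 10 left.
Fill Rice tier1 block (2 at 21) ; 8 left.
Sorghum/tier2 (20): +5 ; 3 left.
Cotton tier1 at 19: fill all 2 ; 1 left.
1 remain; put them into Rice tier2 at 13.
Total = 28×4 + 27×7 + 22×2 + 21×2 + 20×5 + 19×2 + 13×1 = 538.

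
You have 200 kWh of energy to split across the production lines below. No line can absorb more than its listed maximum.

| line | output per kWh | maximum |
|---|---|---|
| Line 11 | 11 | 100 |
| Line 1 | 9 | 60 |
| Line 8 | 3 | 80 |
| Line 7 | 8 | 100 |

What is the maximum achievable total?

Highest output per kWh first: Line 11 11 > Line 1 9 > Line 7 8 > Line 8 3.
Give Line 11 100 to hit its cap of 100 → 100 left.
Give Line 1 60 to hit its cap of 60 → 40 left.
Line 7 has room for 100 but only 40 remain, so it gets 40.
Total = 11×100 + 9×60 + 8×40 = 1960.

1960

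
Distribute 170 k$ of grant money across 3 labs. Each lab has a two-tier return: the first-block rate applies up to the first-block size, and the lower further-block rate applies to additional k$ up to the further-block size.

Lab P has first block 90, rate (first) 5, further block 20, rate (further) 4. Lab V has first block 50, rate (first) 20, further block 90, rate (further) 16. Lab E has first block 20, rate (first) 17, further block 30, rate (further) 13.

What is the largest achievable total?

2910

Rank every tier by rate: Lab V/T1 20 > Lab E/T1 17 > Lab V/T2 16 > Lab E/T2 13 > Lab P/T1 5 > Lab P/T2 4.
Lab V T1 at 20: fill all 50 ; 120 left.
Lab E T1 at 17: fill all 20 ; 100 left.
Lab V T2 at 16: fill all 90 ; 10 left.
10 remain; put them into Lab E T2 at 13.
Total = 20×50 + 17×20 + 16×90 + 13×10 = 2910.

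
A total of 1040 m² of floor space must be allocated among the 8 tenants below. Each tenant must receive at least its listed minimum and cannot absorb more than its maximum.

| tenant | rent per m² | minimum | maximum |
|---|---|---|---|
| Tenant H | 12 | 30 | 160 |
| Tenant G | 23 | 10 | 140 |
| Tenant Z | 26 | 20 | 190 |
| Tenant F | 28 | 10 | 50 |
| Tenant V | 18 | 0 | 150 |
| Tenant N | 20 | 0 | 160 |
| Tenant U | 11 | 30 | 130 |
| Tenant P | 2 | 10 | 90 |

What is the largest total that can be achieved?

Meeting every minimum uses 30+10+20+10+0+0+30+10 = 110 m², leaving 930.
Rank by rent per m²: Tenant F 28 > Tenant Z 26 > Tenant G 23 > Tenant N 20 > Tenant V 18 > Tenant H 12 > Tenant U 11 > Tenant P 2.
Give Tenant F 40 more to hit its cap of 50 ; 890 left.
Tenant Z: +170 to 190 (cap) ; 720 left.
Tenant G: +130 to 140 (cap) ; 590 left.
Tenant N: +160 to 160 (cap) ; 430 left.
Give Tenant V 150 more to hit its cap of 150 ; 280 left.
Give Tenant H 130 more to hit its cap of 160 ; 150 left.
Give Tenant U 100 more to hit its cap of 130 ; 50 left.
Only 50 left; Tenant P takes them to reach 60.
Total = 12×160 + 23×140 + 26×190 + 28×50 + 18×150 + 20×160 + 11×130 + 2×60 = 18930.

18930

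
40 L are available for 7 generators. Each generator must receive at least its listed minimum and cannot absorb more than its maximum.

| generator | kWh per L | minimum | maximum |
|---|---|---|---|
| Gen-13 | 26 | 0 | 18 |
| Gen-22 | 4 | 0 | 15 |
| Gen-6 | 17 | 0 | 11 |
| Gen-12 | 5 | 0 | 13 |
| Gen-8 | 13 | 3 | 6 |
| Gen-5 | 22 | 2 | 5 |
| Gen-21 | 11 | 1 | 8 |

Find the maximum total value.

Meeting every minimum uses 0+0+0+0+3+2+1 = 6 L, leaving 34.
Highest kWh per L first: Gen-13 26 > Gen-5 22 > Gen-6 17 > Gen-8 13 > Gen-21 11 > Gen-12 5 > Gen-22 4.
Gen-13 takes 18 more to reach its cap of 18 ; 16 left.
Gen-5: +3 to 5 (cap) ; 13 left.
Gen-6 takes 11 more to reach its cap of 11 ; 2 left.
Gen-8: +2 (room for 3) → 5. Pool exhausted.
Total = 26×18 + 17×11 + 13×5 + 22×5 + 11×1 = 841.

841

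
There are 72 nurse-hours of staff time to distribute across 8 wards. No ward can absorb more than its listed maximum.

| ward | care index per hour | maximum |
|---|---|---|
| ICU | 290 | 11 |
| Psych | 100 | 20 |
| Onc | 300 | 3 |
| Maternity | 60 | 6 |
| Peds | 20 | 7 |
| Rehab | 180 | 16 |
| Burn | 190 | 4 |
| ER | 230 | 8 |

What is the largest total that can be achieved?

12010

Rank by care index per hour: Onc 300 > ICU 290 > ER 230 > Burn 190 > Rehab 180 > Psych 100 > Maternity 60 > Peds 20.
Give Onc 3 to hit its cap of 3 ; 69 left.
ICU: +11 to 11 (cap) ; 58 left.
Give ER 8 to hit its cap of 8 ; 50 left.
Burn takes 4 to reach its cap of 4 ; 46 left.
Give Rehab 16 to hit its cap of 16 ; 30 left.
Psych takes 20 to reach its cap of 20 ; 10 left.
Maternity: +6 to 6 (cap) ; 4 left.
Peds has room for 7 but only 4 remain, so it gets 4.
Total = 290×11 + 100×20 + 300×3 + 60×6 + 20×4 + 180×16 + 190×4 + 230×8 = 12010.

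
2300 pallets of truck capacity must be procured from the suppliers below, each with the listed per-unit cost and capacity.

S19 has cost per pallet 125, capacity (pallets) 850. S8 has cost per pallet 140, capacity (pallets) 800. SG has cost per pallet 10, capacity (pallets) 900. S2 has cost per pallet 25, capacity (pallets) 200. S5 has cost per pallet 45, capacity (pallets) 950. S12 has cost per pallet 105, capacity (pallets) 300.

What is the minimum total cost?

83000

Fill from the cheapest supplier first.
Take 900 from SG at 10 ; need 1400 more.
S2 (25): use full 200 ; 1200 pallets to go.
S5 at 45: take all 950 pallets ; 250 still needed.
S12 (105): take the remaining 250 ; done.
S19, S8: unused.
Cost = 900×10 + 200×25 + 950×45 + 250×105 = 83000.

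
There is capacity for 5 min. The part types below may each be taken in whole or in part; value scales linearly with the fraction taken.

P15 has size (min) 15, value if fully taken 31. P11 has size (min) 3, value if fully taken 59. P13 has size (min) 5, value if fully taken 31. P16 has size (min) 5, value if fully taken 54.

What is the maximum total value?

Best value per unit of size first: P11 59/3≈19.7, P16 54/5≈10.8, P13 31/5≈6.2, P15 31/15≈2.07.
P11: take in full, 3 min for value 59 ; 2 left.
Only 2 min remain; take 2/5 of P16 for value 54×2/5 = 21.6.
Total value = 80.6.

80.6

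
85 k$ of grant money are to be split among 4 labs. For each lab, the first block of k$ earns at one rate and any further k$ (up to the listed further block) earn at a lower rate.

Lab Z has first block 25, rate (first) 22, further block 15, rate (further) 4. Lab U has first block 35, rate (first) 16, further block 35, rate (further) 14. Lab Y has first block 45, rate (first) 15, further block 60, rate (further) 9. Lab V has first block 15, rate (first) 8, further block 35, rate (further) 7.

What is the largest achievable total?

Order all 8 blocks by rate: Lab Z/tier1 22 > Lab U/tier1 16 > Lab Y/tier1 15 > Lab U/tier2 14 > Lab Y/tier2 9 > Lab V/tier1 8 > Lab V/tier2 7 > Lab Z/tier2 4.
Lab Z/tier1 (22): +25 → 60 left.
Lab U tier1 at 16: fill all 35 → 25 left.
Lab Y tier1 at 15: only 25 left, fill 25.
Total = 22×25 + 16×35 + 15×25 = 1485.

1485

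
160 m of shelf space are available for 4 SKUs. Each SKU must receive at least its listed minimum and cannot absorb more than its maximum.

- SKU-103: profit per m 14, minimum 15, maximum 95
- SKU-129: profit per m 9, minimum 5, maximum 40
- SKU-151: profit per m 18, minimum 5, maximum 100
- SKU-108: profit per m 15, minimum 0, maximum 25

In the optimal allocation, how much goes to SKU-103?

30

Meeting every minimum uses 15+5+5+0 = 25 m, leaving 135.
Highest profit per m first: SKU-151 18 > SKU-108 15 > SKU-103 14 > SKU-129 9.
Give SKU-151 95 more to hit its cap of 100 ; 40 left.
SKU-108 takes 25 more to reach its cap of 25 ; 15 left.
SKU-103 has room for 80 more but only 15 remain, so it gets 30.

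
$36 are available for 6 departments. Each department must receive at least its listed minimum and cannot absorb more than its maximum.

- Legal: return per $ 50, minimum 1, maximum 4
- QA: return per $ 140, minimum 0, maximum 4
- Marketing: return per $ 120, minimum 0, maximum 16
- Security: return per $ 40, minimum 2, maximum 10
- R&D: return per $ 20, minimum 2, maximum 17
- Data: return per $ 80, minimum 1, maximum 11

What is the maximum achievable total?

3530

Meeting every minimum uses 1+0+0+2+2+1 = 6 $, leaving 30.
Rank by return per $: QA 140 > Marketing 120 > Data 80 > Legal 50 > Security 40 > R&D 20.
QA takes 4 more to reach its cap of 4 → 26 left.
Marketing takes 16 more to reach its cap of 16 → 10 left.
Data takes 10 more to reach its cap of 11 → 0 left.
Total = 50×1 + 140×4 + 120×16 + 40×2 + 20×2 + 80×11 = 3530.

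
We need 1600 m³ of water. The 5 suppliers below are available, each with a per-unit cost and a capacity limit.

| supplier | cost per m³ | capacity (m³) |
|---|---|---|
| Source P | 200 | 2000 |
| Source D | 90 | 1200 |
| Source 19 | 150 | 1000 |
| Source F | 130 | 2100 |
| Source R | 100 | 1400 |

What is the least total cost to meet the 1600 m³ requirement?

Use suppliers in increasing cost order.
Source D (90): use full 1200 → 400 m³ to go.
Source R (100): take the remaining 400 → done.
Source F, Source 19, Source P: unused.
Cost = 1200×90 + 400×100 = 148000.

148000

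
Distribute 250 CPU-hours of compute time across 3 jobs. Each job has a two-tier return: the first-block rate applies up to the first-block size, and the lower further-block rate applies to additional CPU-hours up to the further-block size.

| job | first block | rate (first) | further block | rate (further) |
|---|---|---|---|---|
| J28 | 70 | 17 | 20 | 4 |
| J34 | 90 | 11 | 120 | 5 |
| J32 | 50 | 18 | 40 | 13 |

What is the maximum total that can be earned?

3600

Treat each block as its own option and order by rate: J32/tier1 18 > J28/tier1 17 > J32/tier2 13 > J34/tier1 11 > J34/tier2 5 > J28/tier2 4.
J32 tier1 at 18: fill all 50 → 200 left.
J28/tier1 (17): +70 → 130 left.
J32 tier2 at 13: fill all 40 → 90 left.
Fill J34 tier1 block (90 at 11) → 0 left.
Total = 18×50 + 17×70 + 13×40 + 11×90 = 3600.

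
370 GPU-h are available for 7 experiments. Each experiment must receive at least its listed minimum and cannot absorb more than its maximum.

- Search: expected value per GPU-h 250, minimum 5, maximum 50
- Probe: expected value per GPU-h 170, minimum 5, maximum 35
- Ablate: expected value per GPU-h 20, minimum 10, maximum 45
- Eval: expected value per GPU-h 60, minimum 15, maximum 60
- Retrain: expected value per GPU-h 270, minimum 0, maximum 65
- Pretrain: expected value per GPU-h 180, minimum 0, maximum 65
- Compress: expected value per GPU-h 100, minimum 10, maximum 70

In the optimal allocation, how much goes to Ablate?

Meeting every minimum uses 5+5+10+15+0+0+10 = 45 GPU-h, leaving 325.
Highest expected value per GPU-h first: Retrain 270 > Search 250 > Pretrain 180 > Probe 170 > Compress 100 > Eval 60 > Ablate 20.
Give Retrain 65 more to hit its cap of 65 → 260 left.
Search takes 45 more to reach its cap of 50 → 215 left.
Pretrain takes 65 more to reach its cap of 65 → 150 left.
Probe takes 30 more to reach its cap of 35 → 120 left.
Compress takes 60 more to reach its cap of 70 → 60 left.
Eval: +45 to 60 (cap) → 15 left.
Ablate: +15 (room for 35) → 25. Pool exhausted.

25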